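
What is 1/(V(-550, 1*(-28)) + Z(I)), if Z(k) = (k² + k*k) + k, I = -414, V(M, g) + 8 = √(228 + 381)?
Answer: 48910/16745316613 - √609/117217216291 ≈ 2.9206e-6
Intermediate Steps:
V(M, g) = -8 + √609 (V(M, g) = -8 + √(228 + 381) = -8 + √609)
Z(k) = k + 2*k² (Z(k) = (k² + k²) + k = 2*k² + k = k + 2*k²)
1/(V(-550, 1*(-28)) + Z(I)) = 1/((-8 + √609) - 414*(1 + 2*(-414))) = 1/((-8 + √609) - 414*(1 - 828)) = 1/((-8 + √609) - 414*(-827)) = 1/((-8 + √609) + 342378) = 1/(342370 + √609)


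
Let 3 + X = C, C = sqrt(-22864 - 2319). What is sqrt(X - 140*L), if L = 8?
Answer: sqrt(-1123 + I*sqrt(25183)) ≈ 2.3619 + 33.594*I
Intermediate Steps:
C = I*sqrt(25183) (C = sqrt(-25183) = I*sqrt(25183) ≈ 158.69*I)
X = -3 + I*sqrt(25183) ≈ -3.0 + 158.69*I
sqrt(X - 140*L) = sqrt((-3 + I*sqrt(25183)) - 140*8) = sqrt((-3 + I*sqrt(25183)) - 1120) = sqrt(-1123 + I*sqrt(25183))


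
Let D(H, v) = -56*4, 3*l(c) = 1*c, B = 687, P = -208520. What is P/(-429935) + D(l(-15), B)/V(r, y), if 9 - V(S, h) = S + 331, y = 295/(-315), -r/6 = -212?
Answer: 42868632/68531639 ≈ 0.62553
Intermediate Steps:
r = 1272 (r = -6*(-212) = 1272)
y = -59/63 (y = 295*(-1/315) = -59/63 ≈ -0.93651)
l(c) = c/3 (l(c) = (1*c)/3 = c/3)
D(H, v) = -224
V(S, h) = -322 - S (V(S, h) = 9 - (S + 331) = 9 - (331 + S) = 9 + (-331 - S) = -322 - S)
P/(-429935) + D(l(-15), B)/V(r, y) = -208520/(-429935) - 224/(-322 - 1*1272) = -208520*(-1/429935) - 224/(-322 - 1272) = 41704/85987 - 224/(-1594) = 41704/85987 - 224*(-1/1594) = 41704/85987 + 112/797 = 42868632/68531639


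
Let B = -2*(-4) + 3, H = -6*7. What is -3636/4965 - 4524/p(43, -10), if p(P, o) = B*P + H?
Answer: -8009592/713305 ≈ -11.229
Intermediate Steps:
H = -42
B = 11 (B = 8 + 3 = 11)
p(P, o) = -42 + 11*P (p(P, o) = 11*P - 42 = -42 + 11*P)
-3636/4965 - 4524/p(43, -10) = -3636/4965 - 4524/(-42 + 11*43) = -3636*1/4965 - 4524/(-42 + 473) = -1212/1655 - 4524/431 = -8009592/713305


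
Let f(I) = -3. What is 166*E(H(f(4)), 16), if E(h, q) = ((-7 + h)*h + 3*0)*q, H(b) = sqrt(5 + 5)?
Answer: 26560 - 18592*sqrt(10) ≈ -32233.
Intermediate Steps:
H(b) = sqrt(10)
E(h, q) = h*q*(-7 + h) (E(h, q) = (h*(-7 + h) + 0)*q = (h*(-7 + h))*q = h*q*(-7 + h))
166*E(H(f(4)), 16) = 166*(sqrt(10)*16*(-7 + sqrt(10))) = 166*(16*sqrt(10)*(-7 + sqrt(10))) = 2656*sqrt(10)*(-7 + sqrt(10))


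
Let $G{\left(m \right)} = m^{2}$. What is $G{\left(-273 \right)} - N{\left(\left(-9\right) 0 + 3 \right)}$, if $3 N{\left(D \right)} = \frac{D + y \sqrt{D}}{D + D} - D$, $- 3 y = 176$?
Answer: $\frac{447179}{6} + \frac{88 \sqrt{3}}{27} \approx 74536.0$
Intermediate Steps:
$y = - \frac{176}{3}$ ($y = \left(- \frac{1}{3}\right) 176 = - \frac{176}{3} \approx -58.667$)
$N{\left(D \right)} = - \frac{D}{3} + \frac{D - \frac{176 \sqrt{D}}{3}}{6 D}$ ($N{\left(D \right)} = \frac{\frac{D - \frac{176 \sqrt{D}}{3}}{D + D} - D}{3} = \frac{\frac{D - \frac{176 \sqrt{D}}{3}}{2 D} - D}{3} = \frac{- D + \frac{D - \frac{176 \sqrt{D}}{3}}{2 D}}{3} = - \frac{D}{3} + \frac{D - \frac{176 \sqrt{D}}{3}}{6 D}$)
$G{\left(-273 \right)} - N{\left(\left(-9\right) 0 + 3 \right)} = \left(-273\right)^{2} - \left(\frac{1}{6} - \frac{88}{9 \sqrt{\left(-9\right) 0 + 3}} - \frac{\left(-9\right) 0 + 3}{3}\right) = 74529 - \left(\frac{1}{6} - \frac{88}{9 \sqrt{0 + 3}} - \frac{0 + 3}{3}\right) = 74529 - \left(\frac{1}{6} - \frac{88}{9 \sqrt{3}} - 1\right) = 74529 - \left(\frac{1}{6} - \frac{88 \frac{\sqrt{3}}{3}}{9} - 1\right) = 74529 - \left(\frac{1}{6} - \frac{88 \sqrt{3}}{27} - 1\right) = 74529 - \left(- \frac{5}{6} - \frac{88 \sqrt{3}}{27}\right) = 74529 + \left(\frac{5}{6} + \frac{88 \sqrt{3}}{27}\right) = \frac{447179}{6} + \frac{88 \sqrt{3}}{27}$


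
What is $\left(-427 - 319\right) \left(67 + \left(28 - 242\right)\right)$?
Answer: $109662$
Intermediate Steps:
$\left(-427 - 319\right) \left(67 + \left(28 - 242\right)\right) = - 746 \left(67 - 214\right) = \left(-746\right) \left(-147\right) = 109662$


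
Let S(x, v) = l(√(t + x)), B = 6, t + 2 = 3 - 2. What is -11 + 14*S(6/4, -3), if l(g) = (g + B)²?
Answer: 500 + 84*√2 ≈ 618.79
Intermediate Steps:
t = -1 (t = -2 + (3 - 2) = -2 + 1 = -1)
l(g) = (6 + g)² (l(g) = (g + 6)² = (6 + g)²)
S(x, v) = (6 + √(-1 + x))²
-11 + 14*S(6/4, -3) = -11 + 14*(6 + √(-1 + 6/4))² = -11 + 14*(6 + √(-1 + 6*(¼)))² = -11 + 14*(6 + √(-1 + 3/2))² = -11 + 14*(6 + √(½))² = -11 + 14*(6 + √2/2)²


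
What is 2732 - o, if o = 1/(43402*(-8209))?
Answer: 973376133177/356287018 ≈ 2732.0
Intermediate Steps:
o = -1/356287018 (o = (1/43402)*(-1/8209) = -1/356287018 ≈ -2.8067e-9)
2732 - o = 2732 - 1*(-1/356287018) = 2732 + 1/356287018 = 973376133177/356287018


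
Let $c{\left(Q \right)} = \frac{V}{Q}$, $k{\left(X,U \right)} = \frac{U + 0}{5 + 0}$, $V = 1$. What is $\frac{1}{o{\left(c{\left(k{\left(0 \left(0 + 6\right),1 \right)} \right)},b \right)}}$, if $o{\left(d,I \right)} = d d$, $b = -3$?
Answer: $\frac{1}{25} \approx 0.04$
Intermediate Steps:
$k{\left(X,U \right)} = \frac{U}{5}$
$c{\left(Q \right)} = \frac{1}{Q}$ ($c{\left(Q \right)} = 1 \frac{1}{Q} = \frac{1}{Q}$)
$o{\left(d,I \right)} = d^{2}$
$\frac{1}{o{\left(c{\left(k{\left(0 \left(0 + 6\right),1 \right)} \right)},b \right)}} = \frac{1}{\left(\frac{1}{\frac{1}{5} \cdot 1}\right)^{2}} = \frac{1}{\left(\frac{1}{\frac{1}{5}}\right)^{2}} = \frac{1}{5^{2}} = \frac{1}{25}$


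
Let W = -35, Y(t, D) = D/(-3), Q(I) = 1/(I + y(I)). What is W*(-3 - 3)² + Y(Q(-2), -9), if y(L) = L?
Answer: -1257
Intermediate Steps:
Q(I) = 1/(2*I) (Q(I) = 1/(I + I) = 1/(2*I))
Y(t, D) = -D/3 (Y(t, D) = D*(-⅓) = -D/3)
W*(-3 - 3)² + Y(Q(-2), -9) = -35*(-3 - 3)² - ⅓*(-9) = -35*(-6)² + 3 = -35*36 + 3 = -1260 + 3 = -1257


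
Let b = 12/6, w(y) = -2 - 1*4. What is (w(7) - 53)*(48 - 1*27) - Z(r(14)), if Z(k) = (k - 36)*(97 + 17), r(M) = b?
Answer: 2637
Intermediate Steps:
w(y) = -6 (w(y) = -2 - 4 = -6)
b = 2 (b = 12*(⅙) = 2)
r(M) = 2
Z(k) = -4104 + 114*k (Z(k) = (-36 + k)*114 = -4104 + 114*k)
(w(7) - 53)*(48 - 1*27) - Z(r(14)) = (-6 - 53)*(48 - 1*27) - (-4104 + 114*2) = -59*(48 - 27) - (-4104 + 228) = -59*21 - 1*(-3876) = -1239 + 3876 = 2637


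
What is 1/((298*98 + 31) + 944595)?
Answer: 1/973830 ≈ 1.0269e-6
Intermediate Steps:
1/((298*98 + 31) + 944595) = 1/((29204 + 31) + 944595) = 1/(29235 + 944595) = 1/973830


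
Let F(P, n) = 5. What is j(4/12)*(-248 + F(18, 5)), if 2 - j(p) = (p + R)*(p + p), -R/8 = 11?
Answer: -14688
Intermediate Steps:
R = -88 (R = -8*11 = -88)
j(p) = 2 - 2*p*(-88 + p) (j(p) = 2 - (p - 88)*(p + p) = 2 - (-88 + p)*2*p = 2 - 2*p*(-88 + p))
j(4/12)*(-248 + F(18, 5)) = (2 - 2*(4/12)² + 176*(4/12))*(-248 + 5) = (2 - 2*(4*(1/12))² + 176*(4*(1/12)))*(-243) = (2 - 2*(⅓)² + 176*(⅓))*(-243) = (2 - 2*⅑ + 176/3)*(-243) = (2 - 2/9 + 176/3)*(-243) = (544/9)*(-243) = -14688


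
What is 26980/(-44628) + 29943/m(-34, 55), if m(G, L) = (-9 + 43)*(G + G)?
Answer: -349668491/25794984 ≈ -13.556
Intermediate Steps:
m(G, L) = 68*G (m(G, L) = 34*(2*G) = 68*G)
26980/(-44628) + 29943/m(-34, 55) = 26980/(-44628) + 29943/((68*(-34))) = 26980*(-1/44628) + 29943/(-2312) = -6745/11157 + 29943*(-1/2312) = -6745/11157 - 29943/2312 = -349668491/25794984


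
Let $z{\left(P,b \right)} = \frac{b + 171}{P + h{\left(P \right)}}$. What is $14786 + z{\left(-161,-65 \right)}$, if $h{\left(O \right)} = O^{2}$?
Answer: $\frac{190443733}{12880} \approx 14786.0$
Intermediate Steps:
$z{\left(P,b \right)} = \frac{171 + b}{P + P^{2}}$ ($z{\left(P,b \right)} = \frac{b + 171}{P + P^{2}} = \frac{171 + b}{P + P^{2}}$)
$14786 + z{\left(-161,-65 \right)} = 14786 + \frac{171 - 65}{\left(-161\right) \left(1 - 161\right)} = 14786 - \frac{1}{161} \frac{1}{-160} \cdot 106 = 14786 - \left(- \frac{1}{25760}\right) 106 = 14786 + \frac{53}{12880} = \frac{190443733}{12880}$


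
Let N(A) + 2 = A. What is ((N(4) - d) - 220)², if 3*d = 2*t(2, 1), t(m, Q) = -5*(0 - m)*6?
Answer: 66564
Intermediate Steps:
N(A) = -2 + A
t(m, Q) = 30*m (t(m, Q) = -(-5)*m*6 = (5*m)*6 = 30*m)
d = 40 (d = (2*(30*2))/3 = (2*60)/3 = (⅓)*120 = 40)
((N(4) - d) - 220)² = (((-2 + 4) - 1*40) - 220)² = ((2 - 40) - 220)² = (-38 - 220)² = (-258)² = 66564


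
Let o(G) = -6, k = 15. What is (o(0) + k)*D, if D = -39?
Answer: -351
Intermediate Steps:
(o(0) + k)*D = (-6 + 15)*(-39) = 9*(-39) = -351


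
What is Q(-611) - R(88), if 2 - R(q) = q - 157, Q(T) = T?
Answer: -682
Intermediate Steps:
R(q) = 159 - q (R(q) = 2 - (q - 157) = 2 - (-157 + q) = 2 + (157 - q) = 159 - q)
Q(-611) - R(88) = -611 - (159 - 1*88) = -611 - (159 - 88) = -611 - 1*71 = -611 - 71 = -682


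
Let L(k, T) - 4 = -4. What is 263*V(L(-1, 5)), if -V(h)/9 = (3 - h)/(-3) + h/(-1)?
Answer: 2367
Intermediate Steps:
L(k, T) = 0 (L(k, T) = 4 - 4 = 0)
V(h) = 9 + 6*h (V(h) = -9*((3 - h)/(-3) + h/(-1)) = -9*((3 - h)*(-1/3) + h*(-1)) = -9*((-1 + h/3) - h) = -9*(-1 - 2*h/3) = 9 + 6*h)
263*V(L(-1, 5)) = 263*(9 + 6*0) = 263*(9 + 0) = 263*9 = 2367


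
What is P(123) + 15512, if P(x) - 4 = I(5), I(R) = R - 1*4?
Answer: 15517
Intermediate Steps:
I(R) = -4 + R (I(R) = R - 4 = -4 + R)
P(x) = 5 (P(x) = 4 + (-4 + 5) = 4 + 1 = 5)
P(123) + 15512 = 5 + 15512 = 15517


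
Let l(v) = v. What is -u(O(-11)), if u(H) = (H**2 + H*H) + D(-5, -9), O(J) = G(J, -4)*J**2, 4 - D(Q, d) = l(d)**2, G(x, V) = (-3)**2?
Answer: -2371765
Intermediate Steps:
G(x, V) = 9
D(Q, d) = 4 - d**2
O(J) = 9*J**2
u(H) = -77 + 2*H**2 (u(H) = (H**2 + H*H) + (4 - 1*(-9)**2) = (H**2 + H**2) + (4 - 1*81) = 2*H**2 + (4 - 81) = 2*H**2 - 77 = -77 + 2*H**2)
-u(O(-11)) = -(-77 + 2*(9*(-11)**2)**2) = -(-77 + 2*(9*121)**2) = -(-77 + 2*1089**2) = -(-77 + 2*1185921) = -(-77 + 2371842) = -1*2371765 = -2371765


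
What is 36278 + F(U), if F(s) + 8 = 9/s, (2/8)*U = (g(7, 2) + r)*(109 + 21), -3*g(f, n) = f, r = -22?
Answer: 1376809173/37960 ≈ 36270.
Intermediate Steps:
g(f, n) = -f/3
U = -37960/3 (U = 4*((-⅓*7 - 22)*(109 + 21)) = 4*((-7/3 - 22)*130) = 4*(-73/3*130) = 4*(-9490/3) = -37960/3 ≈ -12653.)
F(s) = -8 + 9/s
36278 + F(U) = 36278 + (-8 + 9/(-37960/3)) = 36278 + (-8 + 9*(-3/37960)) = 36278 + (-8 - 27/37960) = 36278 - 303707/37960 = 1376809173/37960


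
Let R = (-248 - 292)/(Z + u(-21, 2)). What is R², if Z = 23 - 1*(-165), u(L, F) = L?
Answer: 291600/27889 ≈ 10.456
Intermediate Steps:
Z = 188 (Z = 23 + 165 = 188)
R = -540/167 (R = (-248 - 292)/(188 - 21) = -540/167 ≈ -3.2335)
R² = (-540/167)² = 291600/27889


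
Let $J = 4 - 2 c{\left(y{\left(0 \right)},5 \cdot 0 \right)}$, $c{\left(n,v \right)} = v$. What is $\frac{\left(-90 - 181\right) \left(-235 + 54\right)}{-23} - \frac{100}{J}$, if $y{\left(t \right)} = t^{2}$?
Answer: $- \frac{49626}{23} \approx -2157.7$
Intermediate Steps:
$J = 4$ ($J = 4 - 2 \cdot 5 \cdot 0 = 4 - 0 = 4 + 0 = 4$)
$\frac{\left(-90 - 181\right) \left(-235 + 54\right)}{-23} - \frac{100}{J} = \frac{\left(-90 - 181\right) \left(-235 + 54\right)}{-23} - \frac{100}{4} = \left(-271\right) \left(-181\right) \left(- \frac{1}{23}\right) - 25 = 49051 \left(- \frac{1}{23}\right) - 25 = - \frac{49051}{23} - 25 = - \frac{49626}{23}$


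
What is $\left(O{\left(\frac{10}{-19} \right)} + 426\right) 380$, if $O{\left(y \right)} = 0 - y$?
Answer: $162080$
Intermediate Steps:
$O{\left(y \right)} = - y$
$\left(O{\left(\frac{10}{-19} \right)} + 426\right) 380 = \left(- \frac{10}{-19} + 426\right) 380 = \left(- \frac{10 \left(-1\right)}{19} + 426\right) 380 = \left(\left(-1\right) \left(- \frac{10}{19}\right) + 426\right) 380 = \left(\frac{10}{19} + 426\right) 380 = \frac{8104}{19} \cdot 380 = 162080$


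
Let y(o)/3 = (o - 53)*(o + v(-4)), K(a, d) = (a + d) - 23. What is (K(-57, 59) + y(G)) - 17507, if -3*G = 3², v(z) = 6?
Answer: -18032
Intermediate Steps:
K(a, d) = -23 + a + d
G = -3 (G = -⅓*3² = -⅓*9 = -3)
y(o) = 3*(-53 + o)*(6 + o) (y(o) = 3*((o - 53)*(o + 6)) = 3*((-53 + o)*(6 + o)) = 3*(-53 + o)*(6 + o))
(K(-57, 59) + y(G)) - 17507 = ((-23 - 57 + 59) + (-954 - 141*(-3) + 3*(-3)²)) - 17507 = (-21 + (-954 + 423 + 3*9)) - 17507 = (-21 + (-954 + 423 + 27)) - 17507 = (-21 - 504) - 17507 = -525 - 17507 = -18032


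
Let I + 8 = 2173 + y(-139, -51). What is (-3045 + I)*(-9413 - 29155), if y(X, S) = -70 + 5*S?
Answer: 46474440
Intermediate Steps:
I = 1840 (I = -8 + (2173 + (-70 + 5*(-51))) = -8 + (2173 + (-70 - 255)) = -8 + (2173 - 325) = -8 + 1848 = 1840)
(-3045 + I)*(-9413 - 29155) = (-3045 + 1840)*(-9413 - 29155) = -1205*(-38568) = 46474440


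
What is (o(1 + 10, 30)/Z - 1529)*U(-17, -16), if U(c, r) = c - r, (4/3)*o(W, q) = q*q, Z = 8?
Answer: 11557/8 ≈ 1444.6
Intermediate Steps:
o(W, q) = 3*q²/4 (o(W, q) = 3*(q*q)/4 = 3*q²/4)
(o(1 + 10, 30)/Z - 1529)*U(-17, -16) = (((¾)*30²)/8 - 1529)*(-17 - 1*(-16)) = (((¾)*900)*(⅛) - 1529)*(-17 + 16) = (675*(⅛) - 1529)*(-1) = (675/8 - 1529)*(-1) = -11557/8*(-1) = 11557/8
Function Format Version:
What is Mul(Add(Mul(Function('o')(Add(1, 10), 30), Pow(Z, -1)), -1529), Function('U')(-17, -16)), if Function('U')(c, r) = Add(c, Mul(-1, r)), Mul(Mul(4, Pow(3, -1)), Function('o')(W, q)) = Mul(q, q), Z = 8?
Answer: Rational(11557, 8) ≈ 1444.6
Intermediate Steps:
Function('o')(W, q) = Mul(Rational(3, 4), Pow(q, 2)) (Function('o')(W, q) = Mul(Rational(3, 4), Mul(q, q)) = Mul(Rational(3, 4), Pow(q, 2)))
Mul(Add(Mul(Function('o')(Add(1, 10), 30), Pow(Z, -1)), -1529), Function('U')(-17, -16)) = Mul(Add(Mul(Mul(Rational(3, 4), Pow(30, 2)), Pow(8, -1)), -1529), Add(-17, Mul(-1, -16))) = Mul(Add(Mul(Mul(Rational(3, 4), 900), Rational(1, 8)), -1529), Add(-17, 16)) = Mul(Add(Mul(675, Rational(1, 8)), -1529), -1) = Mul(Add(Rational(675, 8), -1529), -1) = Mul(Rational(-11557, 8), -1) = Rational(11557, 8)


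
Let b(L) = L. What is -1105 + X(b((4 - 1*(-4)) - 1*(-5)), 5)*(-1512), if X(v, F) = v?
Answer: -20761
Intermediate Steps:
-1105 + X(b((4 - 1*(-4)) - 1*(-5)), 5)*(-1512) = -1105 + ((4 - 1*(-4)) - 1*(-5))*(-1512) = -1105 + ((4 + 4) + 5)*(-1512) = -1105 + (8 + 5)*(-1512) = -1105 + 13*(-1512) = -1105 - 19656 = -20761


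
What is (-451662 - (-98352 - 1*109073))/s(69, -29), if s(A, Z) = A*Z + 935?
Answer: 5957/26 ≈ 229.12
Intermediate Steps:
s(A, Z) = 935 + A*Z
(-451662 - (-98352 - 1*109073))/s(69, -29) = (-451662 - (-98352 - 1*109073))/(935 + 69*(-29)) = (-451662 - (-98352 - 109073))/(935 - 2001) = (-451662 - 1*(-207425))/(-1066) = (-451662 + 207425)*(-1/1066) = -244237*(-1/1066) = 5957/26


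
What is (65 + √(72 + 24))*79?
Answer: 5135 + 316*√6 ≈ 5909.0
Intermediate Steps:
(65 + √(72 + 24))*79 = (65 + √96)*79 = (65 + 4*√6)*79 = 5135 + 316*√6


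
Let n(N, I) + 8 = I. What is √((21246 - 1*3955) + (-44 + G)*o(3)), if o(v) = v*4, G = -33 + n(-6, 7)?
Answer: √16355 ≈ 127.89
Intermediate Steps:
n(N, I) = -8 + I
G = -34 (G = -33 + (-8 + 7) = -33 - 1 = -34)
o(v) = 4*v
√((21246 - 1*3955) + (-44 + G)*o(3)) = √((21246 - 1*3955) + (-44 - 34)*(4*3)) = √((21246 - 3955) - 78*12) = √(17291 - 936) = √16355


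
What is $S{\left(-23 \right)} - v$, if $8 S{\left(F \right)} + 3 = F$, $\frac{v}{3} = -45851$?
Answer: $\frac{550199}{4} \approx 1.3755 \cdot 10^{5}$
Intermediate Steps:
$v = -137553$ ($v = 3 \left(-45851\right) = -137553$)
$S{\left(F \right)} = - \frac{3}{8} + \frac{F}{8}$
$S{\left(-23 \right)} - v = \left(- \frac{3}{8} + \frac{1}{8} \left(-23\right)\right) - -137553 = \left(- \frac{3}{8} - \frac{23}{8}\right) + 137553 = - \frac{13}{4} + 137553 = \frac{550199}{4}$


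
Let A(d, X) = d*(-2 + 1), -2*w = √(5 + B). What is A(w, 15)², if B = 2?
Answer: 7/4 ≈ 1.7500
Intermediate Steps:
w = -√7/2 (w = -√(5 + 2)/2 = -√7/2 ≈ -1.3229)
A(d, X) = -d (A(d, X) = d*(-1) = -d)
A(w, 15)² = (-(-1)*√7/2)² = (√7/2)² = 7/4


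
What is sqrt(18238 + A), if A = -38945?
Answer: I*sqrt(20707) ≈ 143.9*I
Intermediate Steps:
sqrt(18238 + A) = sqrt(18238 - 38945) = sqrt(-20707) = I*sqrt(20707)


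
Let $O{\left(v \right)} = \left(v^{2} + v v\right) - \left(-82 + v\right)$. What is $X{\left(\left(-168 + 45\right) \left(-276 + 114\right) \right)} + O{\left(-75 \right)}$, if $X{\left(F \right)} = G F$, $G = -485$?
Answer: $-9652703$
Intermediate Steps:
$X{\left(F \right)} = - 485 F$
$O{\left(v \right)} = 82 - v + 2 v^{2}$ ($O{\left(v \right)} = \left(v^{2} + v^{2}\right) - \left(-82 + v\right) = 2 v^{2} - \left(-82 + v\right) = 82 - v + 2 v^{2}$)
$X{\left(\left(-168 + 45\right) \left(-276 + 114\right) \right)} + O{\left(-75 \right)} = - 485 \left(-168 + 45\right) \left(-276 + 114\right) + \left(82 - -75 + 2 \left(-75\right)^{2}\right) = - 485 \left(\left(-123\right) \left(-162\right)\right) + \left(82 + 75 + 2 \cdot 5625\right) = \left(-485\right) 19926 + \left(82 + 75 + 11250\right) = -9664110 + 11407 = -9652703$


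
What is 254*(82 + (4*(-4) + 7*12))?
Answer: 38100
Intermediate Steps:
254*(82 + (4*(-4) + 7*12)) = 254*(82 + (-16 + 84)) = 254*(82 + 68) = 254*150 = 38100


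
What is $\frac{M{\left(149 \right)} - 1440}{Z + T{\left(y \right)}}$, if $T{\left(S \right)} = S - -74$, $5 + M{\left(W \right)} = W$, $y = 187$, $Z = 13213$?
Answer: $- \frac{648}{6737} \approx -0.096185$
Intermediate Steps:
$M{\left(W \right)} = -5 + W$
$T{\left(S \right)} = 74 + S$ ($T{\left(S \right)} = S + 74 = 74 + S$)
$\frac{M{\left(149 \right)} - 1440}{Z + T{\left(y \right)}} = \frac{\left(-5 + 149\right) - 1440}{13213 + \left(74 + 187\right)} = \frac{144 - 1440}{13213 + 261} = - \frac{1296}{13474} = \left(-1296\right) \frac{1}{13474} = - \frac{648}{6737}$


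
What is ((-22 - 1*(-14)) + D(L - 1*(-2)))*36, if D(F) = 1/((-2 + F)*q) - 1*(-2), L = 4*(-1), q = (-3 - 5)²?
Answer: -13833/64 ≈ -216.14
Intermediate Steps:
q = 64 (q = (-8)² = 64)
L = -4
D(F) = 2 + 1/(64*(-2 + F)) (D(F) = 1/((-2 + F)*64) - 1*(-2) = (1/64)/(-2 + F) + 2 = 1/(64*(-2 + F)) + 2 = 2 + 1/(64*(-2 + F)))
((-22 - 1*(-14)) + D(L - 1*(-2)))*36 = ((-22 - 1*(-14)) + (-255 + 128*(-4 - 1*(-2)))/(64*(-2 + (-4 - 1*(-2)))))*36 = ((-22 + 14) + (-255 + 128*(-4 + 2))/(64*(-2 + (-4 + 2))))*36 = (-8 + (-255 + 128*(-2))/(64*(-2 - 2)))*36 = (-8 + (1/64)*(-255 - 256)/(-4))*36 = (-8 + (1/64)*(-¼)*(-511))*36 = (-8 + 511/256)*36 = -1537/256*36 = -13833/64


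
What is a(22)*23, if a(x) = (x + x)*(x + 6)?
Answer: 28336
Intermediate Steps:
a(x) = 2*x*(6 + x) (a(x) = (2*x)*(6 + x) = 2*x*(6 + x))
a(22)*23 = (2*22*(6 + 22))*23 = (2*22*28)*23 = 1232*23 = 28336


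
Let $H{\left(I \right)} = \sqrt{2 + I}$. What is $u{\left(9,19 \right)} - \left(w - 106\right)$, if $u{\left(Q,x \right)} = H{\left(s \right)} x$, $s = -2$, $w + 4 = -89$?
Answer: $199$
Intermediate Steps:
$w = -93$ ($w = -4 - 89 = -93$)
$u{\left(Q,x \right)} = 0$ ($u{\left(Q,x \right)} = \sqrt{2 - 2} x = \sqrt{0} x = 0 x = 0$)
$u{\left(9,19 \right)} - \left(w - 106\right) = 0 - \left(-93 - 106\right) = 0 - -199 = 0 + 199 = 199$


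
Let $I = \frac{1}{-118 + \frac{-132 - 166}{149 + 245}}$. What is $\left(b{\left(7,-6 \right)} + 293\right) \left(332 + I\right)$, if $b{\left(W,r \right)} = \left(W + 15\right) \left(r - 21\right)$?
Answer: $- \frac{2337849843}{23395} \approx -99930.0$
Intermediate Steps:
$b{\left(W,r \right)} = \left(-21 + r\right) \left(15 + W\right)$ ($b{\left(W,r \right)} = \left(15 + W\right) \left(-21 + r\right) = \left(-21 + r\right) \left(15 + W\right)$)
$I = - \frac{197}{23395}$ ($I = \frac{1}{-118 - \frac{298}{394}} = \frac{1}{-118 - \frac{149}{197}} = \frac{1}{- \frac{23395}{197}} = - \frac{197}{23395} \approx -0.0084206$)
$\left(b{\left(7,-6 \right)} + 293\right) \left(332 + I\right) = \left(\left(-315 - 147 + 15 \left(-6\right) + 7 \left(-6\right)\right) + 293\right) \left(332 - \frac{197}{23395}\right) = \left(\left(-315 - 147 - 90 - 42\right) + 293\right) \frac{7766943}{23395} = \left(-594 + 293\right) \frac{7766943}{23395} = \left(-301\right) \frac{7766943}{23395} = - \frac{2337849843}{23395}$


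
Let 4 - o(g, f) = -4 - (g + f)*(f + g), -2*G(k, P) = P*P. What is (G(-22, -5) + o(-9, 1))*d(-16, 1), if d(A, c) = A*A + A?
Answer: 14280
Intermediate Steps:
G(k, P) = -P²/2 (G(k, P) = -P*P/2 = -P²/2)
d(A, c) = A + A² (d(A, c) = A² + A = A + A²)
o(g, f) = 8 + (f + g)² (o(g, f) = 4 - (-4 - (g + f)*(f + g)) = 4 - (-4 - (f + g)*(f + g)) = 4 - (-4 - (f + g)²) = 4 + (4 + (f + g)²) = 8 + (f + g)²)
(G(-22, -5) + o(-9, 1))*d(-16, 1) = (-½*(-5)² + (8 + (1 - 9)²))*(-16*(1 - 16)) = (-½*25 + (8 + (-8)²))*(-16*(-15)) = (-25/2 + (8 + 64))*240 = (-25/2 + 72)*240 = (119/2)*240 = 14280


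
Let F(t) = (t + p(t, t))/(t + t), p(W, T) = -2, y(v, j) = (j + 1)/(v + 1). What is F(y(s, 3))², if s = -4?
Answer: 25/16 ≈ 1.5625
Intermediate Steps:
y(v, j) = (1 + j)/(1 + v)
F(t) = (-2 + t)/(2*t) (F(t) = (t - 2)/(t + t) = (-2 + t)/((2*t)) = (-2 + t)*(1/(2*t)) = (-2 + t)/(2*t))
F(y(s, 3))² = ((-2 + (1 + 3)/(1 - 4))/(2*(((1 + 3)/(1 - 4)))))² = ((-2 + 4/(-3))/(2*((4/(-3)))))² = ((-2 - ⅓*4)/(2*((-⅓*4))))² = ((-2 - 4/3)/(2*(-4/3)))² = ((½)*(-¾)*(-10/3))² = (5/4)² = 25/16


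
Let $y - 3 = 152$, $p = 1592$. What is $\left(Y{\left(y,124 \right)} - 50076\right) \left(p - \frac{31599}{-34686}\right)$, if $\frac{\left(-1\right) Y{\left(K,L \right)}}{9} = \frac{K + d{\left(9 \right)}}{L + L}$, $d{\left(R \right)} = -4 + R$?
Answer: $- \frac{4765570577172}{59737} \approx -7.9776 \cdot 10^{7}$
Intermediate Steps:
$y = 155$ ($y = 3 + 152 = 155$)
$Y{\left(K,L \right)} = - \frac{9 \left(5 + K\right)}{2 L}$ ($Y{\left(K,L \right)} = - 9 \frac{K + \left(-4 + 9\right)}{L + L} = - 9 \frac{K + 5}{2 L} = - 9 \left(5 + K\right) \frac{1}{2 L} = - 9 \frac{5 + K}{2 L} = - \frac{9 \left(5 + K\right)}{2 L}$)
$\left(Y{\left(y,124 \right)} - 50076\right) \left(p - \frac{31599}{-34686}\right) = \left(\frac{9 \left(-5 - 155\right)}{2 \cdot 124} - 50076\right) \left(1592 - \frac{31599}{-34686}\right) = \left(\frac{9}{2} \cdot \frac{1}{124} \left(-5 - 155\right) - 50076\right) \left(1592 - - \frac{3511}{3854}\right) = \left(\frac{9}{2} \cdot \frac{1}{124} \left(-160\right) - 50076\right) \left(1592 + \frac{3511}{3854}\right) = \left(- \frac{180}{31} - 50076\right) \frac{6139079}{3854} = \left(- \frac{1552536}{31}\right) \frac{6139079}{3854} = - \frac{4765570577172}{59737}$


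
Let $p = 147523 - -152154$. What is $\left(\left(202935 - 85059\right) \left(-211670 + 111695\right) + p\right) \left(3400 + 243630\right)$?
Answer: $-2911088826083690$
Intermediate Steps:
$p = 299677$ ($p = 147523 + 152154 = 299677$)
$\left(\left(202935 - 85059\right) \left(-211670 + 111695\right) + p\right) \left(3400 + 243630\right) = \left(\left(202935 - 85059\right) \left(-211670 + 111695\right) + 299677\right) \left(3400 + 243630\right) = \left(117876 \left(-99975\right) + 299677\right) 247030 = \left(-11784653100 + 299677\right) 247030 = \left(-11784353423\right) 247030 = -2911088826083690$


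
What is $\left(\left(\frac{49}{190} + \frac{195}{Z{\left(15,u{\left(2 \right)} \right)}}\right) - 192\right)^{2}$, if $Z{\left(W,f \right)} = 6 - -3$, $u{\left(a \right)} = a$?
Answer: $\frac{9397945249}{324900} \approx 28926.0$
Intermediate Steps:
$Z{\left(W,f \right)} = 9$ ($Z{\left(W,f \right)} = 6 + 3 = 9$)
$\left(\left(\frac{49}{190} + \frac{195}{Z{\left(15,u{\left(2 \right)} \right)}}\right) - 192\right)^{2} = \left(\left(\frac{49}{190} + \frac{195}{9}\right) - 192\right)^{2} = \left(\left(49 \cdot \frac{1}{190} + 195 \cdot \frac{1}{9}\right) - 192\right)^{2} = \left(\left(\frac{49}{190} + \frac{65}{3}\right) - 192\right)^{2} = \left(\frac{12497}{570} - 192\right)^{2} = \left(- \frac{96943}{570}\right)^{2} = \frac{9397945249}{324900}$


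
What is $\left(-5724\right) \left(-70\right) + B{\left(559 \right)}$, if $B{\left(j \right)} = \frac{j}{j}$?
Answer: $400681$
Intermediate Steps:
$B{\left(j \right)} = 1$
$\left(-5724\right) \left(-70\right) + B{\left(559 \right)} = \left(-5724\right) \left(-70\right) + 1 = 400680 + 1 = 400681$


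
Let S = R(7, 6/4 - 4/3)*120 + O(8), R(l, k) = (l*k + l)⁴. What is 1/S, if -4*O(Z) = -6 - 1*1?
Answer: 108/57648199 ≈ 1.8734e-6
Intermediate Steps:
R(l, k) = (l + k*l)⁴ (R(l, k) = (k*l + l)⁴ = (l + k*l)⁴)
O(Z) = 7/4 (O(Z) = -(-6 - 1*1)/4 = -(-6 - 1)/4 = -¼*(-7) = 7/4)
S = 57648199/108 (S = (7⁴*(1 + (6/4 - 4/3))⁴)*120 + 7/4 = (2401*(1 + (6*(¼) - 4*⅓))⁴)*120 + 7/4 = (2401*(1 + (3/2 - 4/3))⁴)*120 + 7/4 = (2401*(1 + ⅙)⁴)*120 + 7/4 = (2401*(7/6)⁴)*120 + 7/4 = (2401*(2401/1296))*120 + 7/4 = (5764801/1296)*120 + 7/4 = 28824005/54 + 7/4 = 57648199/108 ≈ 5.3378e+5)
1/S = 1/(57648199/108) = 108/57648199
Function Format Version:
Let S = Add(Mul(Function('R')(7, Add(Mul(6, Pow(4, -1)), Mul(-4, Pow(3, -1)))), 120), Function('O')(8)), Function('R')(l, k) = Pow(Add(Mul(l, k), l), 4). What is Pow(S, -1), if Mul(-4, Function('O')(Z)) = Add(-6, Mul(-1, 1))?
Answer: Rational(108, 57648199) ≈ 1.8734e-6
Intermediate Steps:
Function('R')(l, k) = Pow(Add(l, Mul(k, l)), 4) (Function('R')(l, k) = Pow(Add(Mul(k, l), l), 4) = Pow(Add(l, Mul(k, l)), 4))
Function('O')(Z) = Rational(7, 4) (Function('O')(Z) = Mul(Rational(-1, 4), Add(-6, Mul(-1, 1))) = Mul(Rational(-1, 4), Add(-6, -1)) = Mul(Rational(-1, 4), -7) = Rational(7, 4))
S = Rational(57648199, 108) (S = Add(Mul(Mul(Pow(7, 4), Pow(Add(1, Add(Mul(6, Pow(4, -1)), Mul(-4, Pow(3, -1)))), 4)), 120), Rational(7, 4)) = Add(Mul(Mul(2401, Pow(Add(1, Add(Mul(6, Rational(1, 4)), Mul(-4, Rational(1, 3)))), 4)), 120), Rational(7, 4)) = Add(Mul(Mul(2401, Pow(Add(1, Add(Rational(3, 2), Rational(-4, 3))), 4)), 120), Rational(7, 4)) = Add(Mul(Mul(2401, Pow(Add(1, Rational(1, 6)), 4)), 120), Rational(7, 4)) = Add(Mul(Mul(2401, Pow(Rational(7, 6), 4)), 120), Rational(7, 4)) = Add(Mul(Mul(2401, Rational(2401, 1296)), 120), Rational(7, 4)) = Add(Mul(Rational(5764801, 1296), 120), Rational(7, 4)) = Add(Rational(28824005, 54), Rational(7, 4)) = Rational(57648199, 108) ≈ 5.3378e+5)
Pow(S, -1) = Pow(Rational(57648199, 108), -1) = Rational(108, 57648199)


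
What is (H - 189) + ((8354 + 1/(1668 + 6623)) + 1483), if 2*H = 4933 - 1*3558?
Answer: 171383263/16582 ≈ 10336.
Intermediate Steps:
H = 1375/2 (H = (4933 - 1*3558)/2 = (4933 - 3558)/2 = (½)*1375 = 1375/2 ≈ 687.50)
(H - 189) + ((8354 + 1/(1668 + 6623)) + 1483) = (1375/2 - 189) + ((8354 + 1/(1668 + 6623)) + 1483) = 997/2 + ((8354 + 1/8291) + 1483) = 997/2 + (69263015/8291 + 1483) = 997/2 + 81558568/8291 = 171383263/16582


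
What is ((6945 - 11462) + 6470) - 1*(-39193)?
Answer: 41146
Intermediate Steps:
((6945 - 11462) + 6470) - 1*(-39193) = (-4517 + 6470) + 39193 = 1953 + 39193 = 41146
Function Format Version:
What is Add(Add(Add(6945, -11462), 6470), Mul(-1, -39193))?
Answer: 41146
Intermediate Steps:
Add(Add(Add(6945, -11462), 6470), Mul(-1, -39193)) = Add(Add(-4517, 6470), 39193) = Add(1953, 39193) = 41146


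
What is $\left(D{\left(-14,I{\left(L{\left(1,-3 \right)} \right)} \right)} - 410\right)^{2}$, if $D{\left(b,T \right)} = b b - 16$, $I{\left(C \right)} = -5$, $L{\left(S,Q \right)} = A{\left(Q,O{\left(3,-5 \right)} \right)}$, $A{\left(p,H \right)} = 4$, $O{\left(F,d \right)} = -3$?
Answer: $52900$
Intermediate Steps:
$L{\left(S,Q \right)} = 4$
$D{\left(b,T \right)} = -16 + b^{2}$ ($D{\left(b,T \right)} = b^{2} - 16 = -16 + b^{2}$)
$\left(D{\left(-14,I{\left(L{\left(1,-3 \right)} \right)} \right)} - 410\right)^{2} = \left(\left(-16 + \left(-14\right)^{2}\right) - 410\right)^{2} = \left(\left(-16 + 196\right) - 410\right)^{2} = \left(180 - 410\right)^{2} = \left(-230\right)^{2} = 52900$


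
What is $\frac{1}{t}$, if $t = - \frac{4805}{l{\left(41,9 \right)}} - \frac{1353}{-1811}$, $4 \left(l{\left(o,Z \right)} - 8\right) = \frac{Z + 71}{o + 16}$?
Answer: $- \frac{862036}{495361707} \approx -0.0017402$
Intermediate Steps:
$l{\left(o,Z \right)} = 8 + \frac{71 + Z}{4 \left(16 + o\right)}$ ($l{\left(o,Z \right)} = 8 + \frac{\left(Z + 71\right) \frac{1}{o + 16}}{4} = 8 + \frac{\left(71 + Z\right) \frac{1}{16 + o}}{4} = 8 + \frac{\frac{1}{16 + o} \left(71 + Z\right)}{4} = 8 + \frac{71 + Z}{4 \left(16 + o\right)}$)
$t = - \frac{495361707}{862036}$ ($t = - \frac{4805}{\frac{1}{4} \frac{1}{16 + 41} \left(583 + 9 + 32 \cdot 41\right)} - \frac{1353}{-1811} = - \frac{4805}{\frac{1}{4} \cdot \frac{1}{57} \left(583 + 9 + 1312\right)} - - \frac{1353}{1811} = - \frac{4805}{\frac{1}{4} \cdot \frac{1}{57} \cdot 1904} + \frac{1353}{1811} = - \frac{4805}{\frac{476}{57}} + \frac{1353}{1811} = \left(-4805\right) \frac{57}{476} + \frac{1353}{1811} = - \frac{273885}{476} + \frac{1353}{1811} = - \frac{495361707}{862036} \approx -574.64$)
$\frac{1}{t} = \frac{1}{- \frac{495361707}{862036}} = - \frac{862036}{495361707}$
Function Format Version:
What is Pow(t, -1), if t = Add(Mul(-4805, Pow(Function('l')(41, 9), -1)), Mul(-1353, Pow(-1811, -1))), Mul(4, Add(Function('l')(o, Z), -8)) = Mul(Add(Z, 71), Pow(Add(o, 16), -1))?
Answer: Rational(-862036, 495361707) ≈ -0.0017402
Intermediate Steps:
Function('l')(o, Z) = Add(8, Mul(Rational(1, 4), Pow(Add(16, o), -1), Add(71, Z))) (Function('l')(o, Z) = Add(8, Mul(Rational(1, 4), Mul(Add(Z, 71), Pow(Add(o, 16), -1)))) = Add(8, Mul(Rational(1, 4), Mul(Add(71, Z), Pow(Add(16, o), -1)))) = Add(8, Mul(Rational(1, 4), Mul(Pow(Add(16, o), -1), Add(71, Z)))) = Add(8, Mul(Rational(1, 4), Pow(Add(16, o), -1), Add(71, Z))))
t = Rational(-495361707, 862036) (t = Add(Mul(-4805, Pow(Mul(Rational(1, 4), Pow(Add(16, 41), -1), Add(583, 9, Mul(32, 41))), -1)), Mul(-1353, Pow(-1811, -1))) = Add(Mul(-4805, Pow(Mul(Rational(1, 4), Pow(57, -1), Add(583, 9, 1312)), -1)), Mul(-1353, Rational(-1, 1811))) = Add(Mul(-4805, Pow(Mul(Rational(1, 4), Rational(1, 57), 1904), -1)), Rational(1353, 1811)) = Add(Mul(-4805, Pow(Rational(476, 57), -1)), Rational(1353, 1811)) = Add(Mul(-4805, Rational(57, 476)), Rational(1353, 1811)) = Add(Rational(-273885, 476), Rational(1353, 1811)) = Rational(-495361707, 862036) ≈ -574.64)
Pow(t, -1) = Pow(Rational(-495361707, 862036), -1) = Rational(-862036, 495361707)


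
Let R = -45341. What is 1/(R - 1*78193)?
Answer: -1/123534 ≈ -8.0949e-6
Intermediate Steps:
1/(R - 1*78193) = 1/(-45341 - 1*78193) = 1/(-45341 - 78193) = 1/(-123534) = -1/123534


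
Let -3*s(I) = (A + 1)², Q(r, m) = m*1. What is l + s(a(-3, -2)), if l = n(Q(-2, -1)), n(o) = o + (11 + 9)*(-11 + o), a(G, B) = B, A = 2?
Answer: -244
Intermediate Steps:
Q(r, m) = m
s(I) = -3 (s(I) = -(2 + 1)²/3 = -⅓*3² = -⅓*9 = -3)
n(o) = -220 + 21*o (n(o) = o + 20*(-11 + o) = o + (-220 + 20*o) = -220 + 21*o)
l = -241 (l = -220 + 21*(-1) = -220 - 21 = -241)
l + s(a(-3, -2)) = -241 - 3 = -244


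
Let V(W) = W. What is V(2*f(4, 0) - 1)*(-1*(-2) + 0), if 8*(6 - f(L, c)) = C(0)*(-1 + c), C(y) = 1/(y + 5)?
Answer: 221/10 ≈ 22.100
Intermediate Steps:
C(y) = 1/(5 + y)
f(L, c) = 241/40 - c/40 (f(L, c) = 6 - (-1 + c)/(8*(5 + 0)) = 6 - (-1 + c)/(8*5) = 6 - (-1 + c)/40 = 6 - (-⅕ + c/5)/8 = 6 + (1/40 - c/40) = 241/40 - c/40)
V(2*f(4, 0) - 1)*(-1*(-2) + 0) = (2*(241/40 - 1/40*0) - 1)*(-1*(-2) + 0) = (2*(241/40 + 0) - 1)*(2 + 0) = (2*(241/40) - 1)*2 = (241/20 - 1)*2 = (221/20)*2 = 221/10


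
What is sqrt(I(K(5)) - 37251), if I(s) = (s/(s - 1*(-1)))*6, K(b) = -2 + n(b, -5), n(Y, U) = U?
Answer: 2*I*sqrt(9311) ≈ 192.99*I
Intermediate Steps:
K(b) = -7 (K(b) = -2 - 5 = -7)
I(s) = 6*s/(1 + s) (I(s) = (s/(s + 1))*6 = (s/(1 + s))*6 = 6*s/(1 + s))
sqrt(I(K(5)) - 37251) = sqrt(6*(-7)/(1 - 7) - 37251) = sqrt(6*(-7)/(-6) - 37251) = sqrt(6*(-7)*(-1/6) - 37251) = sqrt(7 - 37251) = sqrt(-37244) = 2*I*sqrt(9311)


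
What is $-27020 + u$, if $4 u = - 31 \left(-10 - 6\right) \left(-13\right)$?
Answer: $-28632$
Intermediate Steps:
$u = -1612$ ($u = \frac{- 31 \left(-10 - 6\right) \left(-13\right)}{4} = \frac{\left(-31\right) \left(-16\right) \left(-13\right)}{4} = \frac{496 \left(-13\right)}{4} = \frac{1}{4} \left(-6448\right) = -1612$)
$-27020 + u = -27020 - 1612 = -28632$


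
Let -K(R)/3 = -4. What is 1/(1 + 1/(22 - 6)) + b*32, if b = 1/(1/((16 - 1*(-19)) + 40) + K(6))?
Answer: 3248/901 ≈ 3.6049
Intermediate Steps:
K(R) = 12 (K(R) = -3*(-4) = 12)
b = 75/901 (b = 1/(1/((16 - 1*(-19)) + 40) + 12) = 1/(1/((16 + 19) + 40) + 12) = 1/(1/(35 + 40) + 12) = 1/(1/75 + 12) = 1/(901/75) = 75/901 ≈ 0.083241)
1/(1 + 1/(22 - 6)) + b*32 = 1/(1 + 1/(22 - 6)) + (75/901)*32 = 1/(1 + 1/16) + 2400/901 = 1/(17/16) + 2400/901 = 16/17 + 2400/901 = 3248/901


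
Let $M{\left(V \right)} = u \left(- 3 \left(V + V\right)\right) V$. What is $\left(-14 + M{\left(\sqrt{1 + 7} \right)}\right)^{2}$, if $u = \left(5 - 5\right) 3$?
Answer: $196$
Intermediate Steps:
$u = 0$ ($u = 0 \cdot 3 = 0$)
$M{\left(V \right)} = 0$ ($M{\left(V \right)} = 0 \left(- 3 \left(V + V\right)\right) V = 0 \left(- 3 \cdot 2 V\right) V = 0 \left(- 6 V\right) V = 0 V = 0$)
$\left(-14 + M{\left(\sqrt{1 + 7} \right)}\right)^{2} = \left(-14 + 0\right)^{2} = \left(-14\right)^{2} = 196$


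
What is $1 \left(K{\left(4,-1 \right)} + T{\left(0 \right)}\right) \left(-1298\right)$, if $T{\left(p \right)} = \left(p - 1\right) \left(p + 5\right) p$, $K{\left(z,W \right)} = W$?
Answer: $1298$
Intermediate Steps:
$T{\left(p \right)} = p \left(-1 + p\right) \left(5 + p\right)$ ($T{\left(p \right)} = \left(-1 + p\right) \left(5 + p\right) p = p \left(-1 + p\right) \left(5 + p\right)$)
$1 \left(K{\left(4,-1 \right)} + T{\left(0 \right)}\right) \left(-1298\right) = 1 \left(-1 + 0 \left(-5 + 0^{2} + 4 \cdot 0\right)\right) \left(-1298\right) = 1 \left(-1 + 0 \left(-5 + 0 + 0\right)\right) \left(-1298\right) = 1 \left(-1 + 0 \left(-5\right)\right) \left(-1298\right) = 1 \left(-1 + 0\right) \left(-1298\right) = 1 \left(-1\right) \left(-1298\right) = \left(-1\right) \left(-1298\right) = 1298$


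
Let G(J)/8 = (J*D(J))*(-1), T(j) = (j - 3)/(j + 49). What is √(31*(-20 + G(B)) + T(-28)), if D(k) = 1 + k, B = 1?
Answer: I*√492807/21 ≈ 33.429*I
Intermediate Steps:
T(j) = (-3 + j)/(49 + j)
G(J) = -8*J*(1 + J) (G(J) = 8*((J*(1 + J))*(-1)) = 8*(-J*(1 + J)) = -8*J*(1 + J))
√(31*(-20 + G(B)) + T(-28)) = √(31*(-20 - 8*1*(1 + 1)) + (-3 - 28)/(49 - 28)) = √(31*(-20 - 8*1*2) - 31/21) = √(31*(-20 - 16) + (1/21)*(-31)) = √(31*(-36) - 31/21) = √(-1116 - 31/21) = √(-23467/21) = I*√492807/21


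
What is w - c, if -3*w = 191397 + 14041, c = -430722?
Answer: 1086728/3 ≈ 3.6224e+5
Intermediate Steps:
w = -205438/3 (w = -(191397 + 14041)/3 = -1/3*205438 = -205438/3 ≈ -68479.)
w - c = -205438/3 - 1*(-430722) = -205438/3 + 430722 = 1086728/3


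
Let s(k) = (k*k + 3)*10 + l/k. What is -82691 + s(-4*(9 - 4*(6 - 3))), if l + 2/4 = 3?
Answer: -1949299/24 ≈ -81221.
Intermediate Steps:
l = 5/2 (l = -½ + 3 = 5/2 ≈ 2.5000)
s(k) = 30 + 10*k² + 5/(2*k) (s(k) = (k*k + 3)*10 + 5/(2*k) = (k² + 3)*10 + 5/(2*k) = (3 + k²)*10 + 5/(2*k) = (30 + 10*k²) + 5/(2*k) = 30 + 10*k² + 5/(2*k))
-82691 + s(-4*(9 - 4*(6 - 3))) = -82691 + (30 + 10*(-4*(9 - 4*(6 - 3)))² + 5/(2*((-4*(9 - 4*(6 - 3)))))) = -82691 + (30 + 10*(-4*(9 - 4*3))² + 5/(2*((-4*(9 - 4*3))))) = -82691 + (30 + 10*(-4*(9 - 12))² + 5/(2*((-4*(9 - 12))))) = -82691 + (30 + 10*(-4*(-3))² + 5/(2*((-4*(-3))))) = -82691 + (30 + 10*12² + (5/2)/12) = -82691 + (30 + 10*144 + (5/2)*(1/12)) = -82691 + (30 + 1440 + 5/24) = -82691 + 35285/24 = -1949299/24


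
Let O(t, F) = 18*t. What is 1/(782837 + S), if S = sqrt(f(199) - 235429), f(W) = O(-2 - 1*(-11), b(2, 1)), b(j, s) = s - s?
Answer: 782837/612834003836 - I*sqrt(235267)/612834003836 ≈ 1.2774e-6 - 7.9148e-10*I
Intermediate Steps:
b(j, s) = 0
f(W) = 162 (f(W) = 18*(-2 - 1*(-11)) = 18*(-2 + 11) = 18*9 = 162)
S = I*sqrt(235267) (S = sqrt(162 - 235429) = sqrt(-235267) = I*sqrt(235267) ≈ 485.04*I)
1/(782837 + S) = 1/(782837 + I*sqrt(235267))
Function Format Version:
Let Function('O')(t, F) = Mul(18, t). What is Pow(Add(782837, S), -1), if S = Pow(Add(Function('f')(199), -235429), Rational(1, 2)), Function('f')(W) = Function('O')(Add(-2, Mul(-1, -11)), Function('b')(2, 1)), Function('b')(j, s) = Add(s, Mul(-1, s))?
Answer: Add(Rational(782837, 612834003836), Mul(Rational(-1, 612834003836), I, Pow(235267, Rational(1, 2)))) ≈ Add(1.2774e-6, Mul(-7.9148e-10, I))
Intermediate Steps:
Function('b')(j, s) = 0
Function('f')(W) = 162 (Function('f')(W) = Mul(18, Add(-2, Mul(-1, -11))) = Mul(18, Add(-2, 11)) = Mul(18, 9) = 162)
S = Mul(I, Pow(235267, Rational(1, 2))) (S = Pow(Add(162, -235429), Rational(1, 2)) = Pow(-235267, Rational(1, 2)) = Mul(I, Pow(235267, Rational(1, 2))) ≈ Mul(485.04, I))
Pow(Add(782837, S), -1) = Pow(Add(782837, Mul(I, Pow(235267, Rational(1, 2)))), -1)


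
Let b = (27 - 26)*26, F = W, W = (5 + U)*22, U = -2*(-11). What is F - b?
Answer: 568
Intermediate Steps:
U = 22
W = 594 (W = (5 + 22)*22 = 27*22 = 594)
F = 594
b = 26 (b = 1*26 = 26)
F - b = 594 - 1*26 = 594 - 26 = 568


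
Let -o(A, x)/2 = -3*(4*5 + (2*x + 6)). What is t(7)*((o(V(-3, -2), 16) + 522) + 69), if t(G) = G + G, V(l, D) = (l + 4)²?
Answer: 13146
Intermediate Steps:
V(l, D) = (4 + l)²
o(A, x) = 156 + 12*x (o(A, x) = -(-6)*(4*5 + (2*x + 6)) = -(-6)*(20 + (6 + 2*x)) = -(-6)*(26 + 2*x) = -2*(-78 - 6*x) = 156 + 12*x)
t(G) = 2*G
t(7)*((o(V(-3, -2), 16) + 522) + 69) = (2*7)*(((156 + 12*16) + 522) + 69) = 14*(((156 + 192) + 522) + 69) = 14*((348 + 522) + 69) = 14*(870 + 69) = 14*939 = 13146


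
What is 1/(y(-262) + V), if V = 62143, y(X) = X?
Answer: 1/61881 ≈ 1.6160e-5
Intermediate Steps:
1/(y(-262) + V) = 1/(-262 + 62143) = 1/61881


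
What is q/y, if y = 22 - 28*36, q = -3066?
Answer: 1533/493 ≈ 3.1095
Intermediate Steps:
y = -986 (y = 22 - 1008 = -986)
q/y = -3066/(-986) = -3066*(-1/986) = 1533/493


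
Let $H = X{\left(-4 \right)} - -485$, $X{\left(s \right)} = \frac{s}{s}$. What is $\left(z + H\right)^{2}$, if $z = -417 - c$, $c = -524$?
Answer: $351649$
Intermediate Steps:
$X{\left(s \right)} = 1$
$H = 486$ ($H = 1 - -485 = 1 + 485 = 486$)
$z = 107$ ($z = -417 - -524 = -417 + 524 = 107$)
$\left(z + H\right)^{2} = \left(107 + 486\right)^{2} = 593^{2} = 351649$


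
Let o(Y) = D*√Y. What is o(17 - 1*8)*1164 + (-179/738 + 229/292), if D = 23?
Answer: 8653946735/107748 ≈ 80317.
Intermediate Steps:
o(Y) = 23*√Y
o(17 - 1*8)*1164 + (-179/738 + 229/292) = (23*√(17 - 1*8))*1164 + (-179/738 + 229/292) = (23*√(17 - 8))*1164 + (-179*1/738 + 229*(1/292)) = (23*√9)*1164 + (-179/738 + 229/292) = (23*3)*1164 + 58367/107748 = 69*1164 + 58367/107748 = 80316 + 58367/107748 = 8653946735/107748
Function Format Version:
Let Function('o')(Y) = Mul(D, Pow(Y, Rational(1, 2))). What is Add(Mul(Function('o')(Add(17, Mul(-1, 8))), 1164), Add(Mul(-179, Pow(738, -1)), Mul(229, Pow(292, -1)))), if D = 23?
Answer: Rational(8653946735, 107748) ≈ 80317.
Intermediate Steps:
Function('o')(Y) = Mul(23, Pow(Y, Rational(1, 2)))
Add(Mul(Function('o')(Add(17, Mul(-1, 8))), 1164), Add(Mul(-179, Pow(738, -1)), Mul(229, Pow(292, -1)))) = Add(Mul(Mul(23, Pow(Add(17, Mul(-1, 8)), Rational(1, 2))), 1164), Add(Mul(-179, Pow(738, -1)), Mul(229, Pow(292, -1)))) = Add(Mul(Mul(23, Pow(Add(17, -8), Rational(1, 2))), 1164), Add(Mul(-179, Rational(1, 738)), Mul(229, Rational(1, 292)))) = Add(Mul(Mul(23, Pow(9, Rational(1, 2))), 1164), Add(Rational(-179, 738), Rational(229, 292))) = Add(Mul(Mul(23, 3), 1164), Rational(58367, 107748)) = Add(Mul(69, 1164), Rational(58367, 107748)) = Add(80316, Rational(58367, 107748)) = Rational(8653946735, 107748)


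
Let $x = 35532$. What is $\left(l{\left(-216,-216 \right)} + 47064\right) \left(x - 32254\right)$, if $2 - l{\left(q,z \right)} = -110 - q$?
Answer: $153934880$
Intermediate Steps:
$l{\left(q,z \right)} = 112 + q$ ($l{\left(q,z \right)} = 2 - \left(-110 - q\right) = 2 + \left(110 + q\right) = 112 + q$)
$\left(l{\left(-216,-216 \right)} + 47064\right) \left(x - 32254\right) = \left(\left(112 - 216\right) + 47064\right) \left(35532 - 32254\right) = \left(-104 + 47064\right) 3278 = 46960 \cdot 3278 = 153934880$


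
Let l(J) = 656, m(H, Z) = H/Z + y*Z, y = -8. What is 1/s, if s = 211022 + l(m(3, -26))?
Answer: 1/211678 ≈ 4.7242e-6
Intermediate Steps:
m(H, Z) = -8*Z + H/Z (m(H, Z) = H/Z - 8*Z = -8*Z + H/Z)
s = 211678 (s = 211022 + 656 = 211678)
1/s = 1/211678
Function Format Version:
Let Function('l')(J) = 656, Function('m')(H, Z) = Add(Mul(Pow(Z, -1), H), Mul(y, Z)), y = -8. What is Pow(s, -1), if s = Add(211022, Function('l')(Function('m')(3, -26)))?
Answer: Rational(1, 211678) ≈ 4.7242e-6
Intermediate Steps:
Function('m')(H, Z) = Add(Mul(-8, Z), Mul(H, Pow(Z, -1))) (Function('m')(H, Z) = Add(Mul(Pow(Z, -1), H), Mul(-8, Z)) = Add(Mul(H, Pow(Z, -1)), Mul(-8, Z)) = Add(Mul(-8, Z), Mul(H, Pow(Z, -1))))
s = 211678 (s = Add(211022, 656) = 211678)
Pow(s, -1) = Pow(211678, -1) = Rational(1, 211678)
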